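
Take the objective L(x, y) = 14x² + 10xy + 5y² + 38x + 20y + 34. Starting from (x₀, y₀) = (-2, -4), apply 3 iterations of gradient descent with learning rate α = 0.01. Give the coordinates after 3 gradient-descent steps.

∇L = (28x + 10y + 38, 10x + 10y + 20)
Step 1: at (-2, -4), ∇L = (-58, -40) → (-2, -4) − 0.01·(-58, -40) = (-1.42, -3.6)
Step 2: at (-1.42, -3.6), ∇L = (-37.76, -30.2) → (-1.42, -3.6) − 0.01·(-37.76, -30.2) = (-1.0424, -3.298)
Step 3: at (-1.0424, -3.298), ∇L = (-24.1672, -23.404) → (-1.0424, -3.298) − 0.01·(-24.1672, -23.404) = (-0.800728, -3.06396)

(-0.800728, -3.06396)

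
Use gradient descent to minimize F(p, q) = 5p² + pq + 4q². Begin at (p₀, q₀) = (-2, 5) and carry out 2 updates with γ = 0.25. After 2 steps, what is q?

4.0625

∇F = (10p + q, p + 8q)
(p₁, q₁) = (-2, 5) − 0.25·(-15, 38) = (1.75, -4.5)
(p₂, q₂) = (1.75, -4.5) − 0.25·(13, -34.25) = (-1.5, 4.0625)
q = 4.0625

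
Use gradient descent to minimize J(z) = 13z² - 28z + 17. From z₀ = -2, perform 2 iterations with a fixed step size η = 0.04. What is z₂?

J′(z) = 26z - 28
Step 1: J′(-2) = -80; z₁ = -2 − 0.04·(-80) = 1.2
Step 2: J′(1.2) = 3.2; z₂ = 1.2 − 0.04·3.2 = 1.072

1.072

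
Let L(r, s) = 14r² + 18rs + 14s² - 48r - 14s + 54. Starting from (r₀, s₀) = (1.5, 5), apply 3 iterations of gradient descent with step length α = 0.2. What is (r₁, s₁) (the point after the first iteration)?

∇L = (28r + 18s - 48, 18r + 28s - 14)
(r₁, s₁) = (1.5, 5) − 0.2·(84, 153) = (-15.3, -25.6)

(-15.3, -25.6)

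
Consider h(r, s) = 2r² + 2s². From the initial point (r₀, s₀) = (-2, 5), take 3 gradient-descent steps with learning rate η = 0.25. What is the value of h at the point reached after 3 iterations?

0

∇h = (4r, 4s)
Step 1: at (-2, 5), ∇h = (-8, 20) → (-2, 5) − 0.25·(-8, 20) = (0, 0)
Step 2: at (0, 0), ∇h = (0, 0) → (0, 0) − 0.25·(0, 0) = (0, 0)
Step 3: at (0, 0), ∇h = (0, 0) → (0, 0) − 0.25·(0, 0) = (0, 0)
h(0, 0) = 0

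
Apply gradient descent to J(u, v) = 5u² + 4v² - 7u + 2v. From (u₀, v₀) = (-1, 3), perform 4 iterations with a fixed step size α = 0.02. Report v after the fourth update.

∇J = (10u - 7, 8v + 2)
(u₁, v₁) = (-1, 3) − 0.02·(-17, 26) = (-0.66, 2.48)
(u₂, v₂) = (-0.66, 2.48) − 0.02·(-13.6, 21.84) = (-0.388, 2.0432)
(u₃, v₃) = (-0.388, 2.0432) − 0.02·(-10.88, 18.3456) = (-0.1704, 1.676288)
(u₄, v₄) = (-0.1704, 1.676288) − 0.02·(-8.704, 15.410304) = (0.00368, 1.36808192)
v = 1.36808192

1.36808192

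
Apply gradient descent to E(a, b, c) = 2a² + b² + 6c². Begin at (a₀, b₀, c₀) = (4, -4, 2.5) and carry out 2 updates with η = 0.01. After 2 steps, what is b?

∇E = (4a, 2b, 12c)
(a₁, b₁, c₁) = (4, -4, 2.5) − 0.01·(16, -8, 30) = (3.84, -3.92, 2.2)
(a₂, b₂, c₂) = (3.84, -3.92, 2.2) − 0.01·(15.36, -7.84, 26.4) = (3.6864, -3.8416, 1.936)
b = -3.8416

-3.8416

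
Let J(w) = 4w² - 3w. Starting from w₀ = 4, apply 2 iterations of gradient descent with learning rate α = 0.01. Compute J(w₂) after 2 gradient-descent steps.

37.09290496

J′(w) = 8w - 3
w₁ = 4 − 0.01·29 = 3.71
w₂ = 3.71 − 0.01·26.68 = 3.4432
J(3.4432) = 37.09290496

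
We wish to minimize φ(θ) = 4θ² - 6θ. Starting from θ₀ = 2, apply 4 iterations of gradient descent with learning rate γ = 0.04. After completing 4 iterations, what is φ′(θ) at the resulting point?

2.1381376

φ′(θ) = 8θ - 6
Step 1: φ′(2) = 10; θ₁ = 2 − 0.04·10 = 1.6
Step 2: φ′(1.6) = 6.8; θ₂ = 1.6 − 0.04·6.8 = 1.328
Step 3: φ′(1.328) = 4.624; θ₃ = 1.328 − 0.04·4.624 = 1.14304
Step 4: φ′(1.14304) = 3.14432; θ₄ = 1.14304 − 0.04·3.14432 = 1.0172672
φ′(θ) at (1.0172672) = 2.1381376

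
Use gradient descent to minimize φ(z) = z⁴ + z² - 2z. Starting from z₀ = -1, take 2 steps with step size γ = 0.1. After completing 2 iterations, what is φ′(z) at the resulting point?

-1.913277513728

φ′(z) = 4z³ + 2z - 2
z₁ = -1 − 0.1·(-8) = -0.2
z₂ = -0.2 − 0.1·(-2.432) = 0.0432
φ′(z) at (0.0432) = -1.913277513728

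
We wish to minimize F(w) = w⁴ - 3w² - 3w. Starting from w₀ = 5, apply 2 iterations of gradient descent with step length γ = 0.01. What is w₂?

0.37836252

F′(w) = 4w³ - 6w - 3
w₁ = 5 − 0.01·467 = 0.33
w₂ = 0.33 − 0.01·(-4.836252) = 0.37836252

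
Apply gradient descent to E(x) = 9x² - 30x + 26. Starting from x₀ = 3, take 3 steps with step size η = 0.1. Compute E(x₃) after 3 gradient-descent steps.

5.194304

E′(x) = 18x - 30
Step 1: E′(3) = 24; x₁ = 3 − 0.1·24 = 0.6
Step 2: E′(0.6) = -19.2; x₂ = 0.6 − 0.1·(-19.2) = 2.52
Step 3: E′(2.52) = 15.36; x₃ = 2.52 − 0.1·15.36 = 0.984
E(0.984) = 5.194304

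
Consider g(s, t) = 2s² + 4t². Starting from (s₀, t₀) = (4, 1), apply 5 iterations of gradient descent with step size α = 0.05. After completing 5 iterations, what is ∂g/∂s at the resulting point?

∇g = (4s, 8t)
Step 1: at (4, 1), ∇g = (16, 8) → (4, 1) − 0.05·(16, 8) = (3.2, 0.6)
Step 2: at (3.2, 0.6), ∇g = (12.8, 4.8) → (3.2, 0.6) − 0.05·(12.8, 4.8) = (2.56, 0.36)
Step 3: at (2.56, 0.36), ∇g = (10.24, 2.88) → (2.56, 0.36) − 0.05·(10.24, 2.88) = (2.048, 0.216)
Step 4: at (2.048, 0.216), ∇g = (8.192, 1.728) → (2.048, 0.216) − 0.05·(8.192, 1.728) = (1.6384, 0.1296)
Step 5: at (1.6384, 0.1296), ∇g = (6.5536, 1.0368) → (1.6384, 0.1296) − 0.05·(6.5536, 1.0368) = (1.31072, 0.07776)
∂g/∂s at (1.31072, 0.07776) = 5.24288

5.24288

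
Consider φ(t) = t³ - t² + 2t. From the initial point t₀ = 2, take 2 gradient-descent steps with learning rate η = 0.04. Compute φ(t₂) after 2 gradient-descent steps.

φ′(t) = 3t² - 2t + 2
Step 1: φ′(2) = 10; t₁ = 2 − 0.04·10 = 1.6
Step 2: φ′(1.6) = 6.48; t₂ = 1.6 − 0.04·6.48 = 1.3408
φ(1.3408) = 3.294271373312

3.294271373312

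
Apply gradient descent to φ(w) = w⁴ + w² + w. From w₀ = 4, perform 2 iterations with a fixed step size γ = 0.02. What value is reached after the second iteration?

φ′(w) = 4w³ + 2w + 1
w₁ = 4 − 0.02·265 = -1.3
w₂ = -1.3 − 0.02·(-10.388) = -1.09224

-1.09224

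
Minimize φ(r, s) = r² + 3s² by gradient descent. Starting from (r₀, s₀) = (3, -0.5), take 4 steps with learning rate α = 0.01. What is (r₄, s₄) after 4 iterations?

(2.76710448, -0.39037448)

∇φ = (2r, 6s)
(r₁, s₁) = (3, -0.5) − 0.01·(6, -3) = (2.94, -0.47)
(r₂, s₂) = (2.94, -0.47) − 0.01·(5.88, -2.82) = (2.8812, -0.4418)
(r₃, s₃) = (2.8812, -0.4418) − 0.01·(5.7624, -2.6508) = (2.823576, -0.415292)
(r₄, s₄) = (2.823576, -0.415292) − 0.01·(5.647152, -2.491752) = (2.76710448, -0.39037448)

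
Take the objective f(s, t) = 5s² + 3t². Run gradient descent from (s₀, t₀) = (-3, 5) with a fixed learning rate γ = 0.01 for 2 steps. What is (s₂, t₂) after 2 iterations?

(-2.43, 4.418)

∇f = (10s, 6t)
Step 1: at (-3, 5), ∇f = (-30, 30) → (-3, 5) − 0.01·(-30, 30) = (-2.7, 4.7)
Step 2: at (-2.7, 4.7), ∇f = (-27, 28.2) → (-2.7, 4.7) − 0.01·(-27, 28.2) = (-2.43, 4.418)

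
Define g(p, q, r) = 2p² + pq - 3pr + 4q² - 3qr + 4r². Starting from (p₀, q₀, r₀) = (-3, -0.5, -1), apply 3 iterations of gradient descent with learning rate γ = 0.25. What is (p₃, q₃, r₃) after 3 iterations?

(1.5390625, 3.046875, -3.7109375)

∇g = (4p + q - 3r, p + 8q - 3r, -3p - 3q + 8r)
(p₁, q₁, r₁) = (-3, -0.5, -1) − 0.25·(-9.5, -4, 2.5) = (-0.625, 0.5, -1.625)
(p₂, q₂, r₂) = (-0.625, 0.5, -1.625) − 0.25·(2.875, 8.25, -12.625) = (-1.34375, -1.5625, 1.53125)
(p₃, q₃, r₃) = (-1.34375, -1.5625, 1.53125) − 0.25·(-11.53125, -18.4375, 20.96875) = (1.5390625, 3.046875, -3.7109375)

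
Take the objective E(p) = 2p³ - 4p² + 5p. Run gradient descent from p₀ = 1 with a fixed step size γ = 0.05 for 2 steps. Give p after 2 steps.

E′(p) = 6p² - 8p + 5
p₁ = 1 − 0.05·3 = 0.85
p₂ = 0.85 − 0.05·2.535 = 0.72325

0.72325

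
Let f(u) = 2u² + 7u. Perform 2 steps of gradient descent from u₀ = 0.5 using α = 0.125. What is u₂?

f′(u) = 4u + 7
u₁ = 0.5 − 0.125·9 = -0.625
u₂ = -0.625 − 0.125·4.5 = -1.1875

-1.1875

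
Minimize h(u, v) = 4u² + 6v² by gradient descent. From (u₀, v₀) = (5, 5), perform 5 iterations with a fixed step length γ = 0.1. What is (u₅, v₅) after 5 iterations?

∇h = (8u, 12v)
(u₁, v₁) = (5, 5) − 0.1·(40, 60) = (1, -1)
(u₂, v₂) = (1, -1) − 0.1·(8, -12) = (0.2, 0.2)
(u₃, v₃) = (0.2, 0.2) − 0.1·(1.6, 2.4) = (0.04, -0.04)
(u₄, v₄) = (0.04, -0.04) − 0.1·(0.32, -0.48) = (0.008, 0.008)
(u₅, v₅) = (0.008, 0.008) − 0.1·(0.064, 0.096) = (0.0016, -0.0016)

(0.0016, -0.0016)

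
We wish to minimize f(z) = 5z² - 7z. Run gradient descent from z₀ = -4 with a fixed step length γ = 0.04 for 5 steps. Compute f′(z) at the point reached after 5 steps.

f′(z) = 10z - 7
z₁ = -4 − 0.04·(-47) = -2.12
z₂ = -2.12 − 0.04·(-28.2) = -0.992
z₃ = -0.992 − 0.04·(-16.92) = -0.3152
z₄ = -0.3152 − 0.04·(-10.152) = 0.09088
z₅ = 0.09088 − 0.04·(-6.0912) = 0.334528
f′(z) at (0.334528) = -3.65472

-3.65472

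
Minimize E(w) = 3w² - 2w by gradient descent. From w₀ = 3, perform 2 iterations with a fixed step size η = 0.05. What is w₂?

1.64

E′(w) = 6w - 2
Step 1: E′(3) = 16; w₁ = 3 − 0.05·16 = 2.2
Step 2: E′(2.2) = 11.2; w₂ = 2.2 − 0.05·11.2 = 1.64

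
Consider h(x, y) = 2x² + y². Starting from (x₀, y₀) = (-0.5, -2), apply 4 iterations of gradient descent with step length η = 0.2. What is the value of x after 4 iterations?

∇h = (4x, 2y)
Step 1: at (-0.5, -2), ∇h = (-2, -4) → (-0.5, -2) − 0.2·(-2, -4) = (-0.1, -1.2)
Step 2: at (-0.1, -1.2), ∇h = (-0.4, -2.4) → (-0.1, -1.2) − 0.2·(-0.4, -2.4) = (-0.02, -0.72)
Step 3: at (-0.02, -0.72), ∇h = (-0.08, -1.44) → (-0.02, -0.72) − 0.2·(-0.08, -1.44) = (-0.004, -0.432)
Step 4: at (-0.004, -0.432), ∇h = (-0.016, -0.864) → (-0.004, -0.432) − 0.2·(-0.016, -0.864) = (-0.0008, -0.2592)
x = -0.0008

-0.0008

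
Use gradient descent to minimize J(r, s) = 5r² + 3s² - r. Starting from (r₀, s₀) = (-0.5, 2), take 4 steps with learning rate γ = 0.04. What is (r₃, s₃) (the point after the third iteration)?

(-0.0296, 0.877952)

∇J = (10r - 1, 6s)
(r₁, s₁) = (-0.5, 2) − 0.04·(-6, 12) = (-0.26, 1.52)
(r₂, s₂) = (-0.26, 1.52) − 0.04·(-3.6, 9.12) = (-0.116, 1.1552)
(r₃, s₃) = (-0.116, 1.1552) − 0.04·(-2.16, 6.9312) = (-0.0296, 0.877952)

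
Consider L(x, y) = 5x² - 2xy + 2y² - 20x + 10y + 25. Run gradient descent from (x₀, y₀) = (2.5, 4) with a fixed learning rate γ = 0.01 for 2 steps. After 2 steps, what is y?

3.589

∇L = (10x - 2y - 20, -2x + 4y + 10)
(x₁, y₁) = (2.5, 4) − 0.01·(-3, 21) = (2.53, 3.79)
(x₂, y₂) = (2.53, 3.79) − 0.01·(-2.28, 20.1) = (2.5528, 3.589)
y = 3.589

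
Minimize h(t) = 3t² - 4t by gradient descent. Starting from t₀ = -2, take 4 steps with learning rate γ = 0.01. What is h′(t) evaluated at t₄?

-12.49198336

h′(t) = 6t - 4
t₁ = -2 − 0.01·(-16) = -1.84
t₂ = -1.84 − 0.01·(-15.04) = -1.6896
t₃ = -1.6896 − 0.01·(-14.1376) = -1.548224
t₄ = -1.548224 − 0.01·(-13.289344) = -1.41533056
h′(t) at (-1.41533056) = -12.49198336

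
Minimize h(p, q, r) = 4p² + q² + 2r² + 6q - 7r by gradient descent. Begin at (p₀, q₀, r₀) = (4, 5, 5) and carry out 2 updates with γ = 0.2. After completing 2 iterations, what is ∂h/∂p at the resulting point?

11.52

∇h = (8p, 2q + 6, 4r - 7)
Step 1: at (4, 5, 5), ∇h = (32, 16, 13) → (4, 5, 5) − 0.2·(32, 16, 13) = (-2.4, 1.8, 2.4)
Step 2: at (-2.4, 1.8, 2.4), ∇h = (-19.2, 9.6, 2.6) → (-2.4, 1.8, 2.4) − 0.2·(-19.2, 9.6, 2.6) = (1.44, -0.12, 1.88)
∂h/∂p at (1.44, -0.12, 1.88) = 11.52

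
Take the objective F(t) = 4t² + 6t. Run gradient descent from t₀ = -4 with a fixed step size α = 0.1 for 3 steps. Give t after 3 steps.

F′(t) = 8t + 6
Step 1: F′(-4) = -26; t₁ = -4 − 0.1·(-26) = -1.4
Step 2: F′(-1.4) = -5.2; t₂ = -1.4 − 0.1·(-5.2) = -0.88
Step 3: F′(-0.88) = -1.04; t₃ = -0.88 − 0.1·(-1.04) = -0.776

-0.776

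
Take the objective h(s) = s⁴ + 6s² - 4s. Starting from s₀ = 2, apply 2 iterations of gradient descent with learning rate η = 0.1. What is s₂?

14.1472

h′(s) = 4s³ + 12s - 4
s₁ = 2 − 0.1·52 = -3.2
s₂ = -3.2 − 0.1·(-173.472) = 14.1472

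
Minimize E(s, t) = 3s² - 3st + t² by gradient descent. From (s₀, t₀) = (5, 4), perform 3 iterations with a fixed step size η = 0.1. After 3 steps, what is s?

∇E = (6s - 3t, -3s + 2t)
(s₁, t₁) = (5, 4) − 0.1·(18, -7) = (3.2, 4.7)
(s₂, t₂) = (3.2, 4.7) − 0.1·(5.1, -0.2) = (2.69, 4.72)
(s₃, t₃) = (2.69, 4.72) − 0.1·(1.98, 1.37) = (2.492, 4.583)
s = 2.492

2.492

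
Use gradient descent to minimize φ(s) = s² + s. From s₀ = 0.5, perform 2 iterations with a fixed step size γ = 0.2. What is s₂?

-0.14

φ′(s) = 2s + 1
Step 1: φ′(0.5) = 2; s₁ = 0.5 − 0.2·2 = 0.1
Step 2: φ′(0.1) = 1.2; s₂ = 0.1 − 0.2·1.2 = -0.14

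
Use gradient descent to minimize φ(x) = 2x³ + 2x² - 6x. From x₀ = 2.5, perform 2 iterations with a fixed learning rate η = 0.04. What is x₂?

0.776256

φ′(x) = 6x² + 4x - 6
x₁ = 2.5 − 0.04·41.5 = 0.84
x₂ = 0.84 − 0.04·1.5936 = 0.776256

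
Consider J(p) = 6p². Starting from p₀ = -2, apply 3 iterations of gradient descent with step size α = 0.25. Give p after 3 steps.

16

J′(p) = 12p
Step 1: J′(-2) = -24; p₁ = -2 − 0.25·(-24) = 4
Step 2: J′(4) = 48; p₂ = 4 − 0.25·48 = -8
Step 3: J′(-8) = -96; p₃ = -8 − 0.25·(-96) = 16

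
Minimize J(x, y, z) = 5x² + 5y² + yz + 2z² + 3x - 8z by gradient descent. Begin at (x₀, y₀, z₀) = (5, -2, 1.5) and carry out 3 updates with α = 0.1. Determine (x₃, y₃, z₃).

∇J = (10x + 3, 10y + z, y + 4z - 8)
Step 1: at (5, -2, 1.5), ∇J = (53, -18.5, -4) → (5, -2, 1.5) − 0.1·(53, -18.5, -4) = (-0.3, -0.15, 1.9)
Step 2: at (-0.3, -0.15, 1.9), ∇J = (0, 0.4, -0.55) → (-0.3, -0.15, 1.9) − 0.1·(0, 0.4, -0.55) = (-0.3, -0.19, 1.955)
Step 3: at (-0.3, -0.19, 1.955), ∇J = (0, 0.055, -0.37) → (-0.3, -0.19, 1.955) − 0.1·(0, 0.055, -0.37) = (-0.3, -0.1955, 1.992)

(-0.3, -0.1955, 1.992)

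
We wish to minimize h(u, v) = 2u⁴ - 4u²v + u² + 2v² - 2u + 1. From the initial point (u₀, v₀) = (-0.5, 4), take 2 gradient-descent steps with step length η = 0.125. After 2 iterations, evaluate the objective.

22.5703125

∇h = (8u³ - 8uv + 2u - 2, -4u² + 4v)
Step 1: at (-0.5, 4), ∇h = (12, 15) → (-0.5, 4) − 0.125·(12, 15) = (-2, 2.125)
Step 2: at (-2, 2.125), ∇h = (-36, -7.5) → (-2, 2.125) − 0.125·(-36, -7.5) = (2.5, 3.0625)
h(2.5, 3.0625) = 22.5703125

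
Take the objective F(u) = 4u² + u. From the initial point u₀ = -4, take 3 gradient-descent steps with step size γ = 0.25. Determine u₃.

F′(u) = 8u + 1
u₁ = -4 − 0.25·(-31) = 3.75
u₂ = 3.75 − 0.25·31 = -4
u₃ = -4 − 0.25·(-31) = 3.75

3.75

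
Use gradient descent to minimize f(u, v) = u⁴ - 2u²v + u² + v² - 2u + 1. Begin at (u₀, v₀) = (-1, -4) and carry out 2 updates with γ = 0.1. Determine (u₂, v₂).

∇f = (4u³ - 4uv + 2u - 2, -2u² + 2v)
Step 1: at (-1, -4), ∇f = (-24, -10) → (-1, -4) − 0.1·(-24, -10) = (1.4, -3)
Step 2: at (1.4, -3), ∇f = (28.576, -9.92) → (1.4, -3) − 0.1·(28.576, -9.92) = (-1.4576, -2.008)

(-1.4576, -2.008)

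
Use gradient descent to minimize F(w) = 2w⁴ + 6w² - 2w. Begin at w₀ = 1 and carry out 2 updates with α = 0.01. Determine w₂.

F′(w) = 8w³ + 12w - 2
w₁ = 1 − 0.01·18 = 0.82
w₂ = 0.82 − 0.01·12.250944 = 0.69749056

0.69749056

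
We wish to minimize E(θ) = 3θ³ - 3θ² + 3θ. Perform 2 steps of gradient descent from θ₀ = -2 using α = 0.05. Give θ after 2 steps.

E′(θ) = 9θ² - 6θ + 3
Step 1: E′(-2) = 51; θ₁ = -2 − 0.05·51 = -4.55
Step 2: E′(-4.55) = 216.6225; θ₂ = -4.55 − 0.05·216.6225 = -15.381125

-15.381125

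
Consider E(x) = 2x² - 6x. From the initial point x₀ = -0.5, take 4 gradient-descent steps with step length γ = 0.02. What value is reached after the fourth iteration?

E′(x) = 4x - 6
Step 1: E′(-0.5) = -8; x₁ = -0.5 − 0.02·(-8) = -0.34
Step 2: E′(-0.34) = -7.36; x₂ = -0.34 − 0.02·(-7.36) = -0.1928
Step 3: E′(-0.1928) = -6.7712; x₃ = -0.1928 − 0.02·(-6.7712) = -0.057376
Step 4: E′(-0.057376) = -6.229504; x₄ = -0.057376 − 0.02·(-6.229504) = 0.06721408

0.06721408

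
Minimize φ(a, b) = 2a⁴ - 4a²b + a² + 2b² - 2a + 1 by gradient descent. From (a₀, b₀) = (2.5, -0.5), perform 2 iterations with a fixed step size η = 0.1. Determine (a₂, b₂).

(1125.5896, 52.396)

∇φ = (8a³ - 8ab + 2a - 2, -4a² + 4b)
Step 1: at (2.5, -0.5), ∇φ = (138, -27) → (2.5, -0.5) − 0.1·(138, -27) = (-11.3, 2.2)
Step 2: at (-11.3, 2.2), ∇φ = (-11368.896, -501.96) → (-11.3, 2.2) − 0.1·(-11368.896, -501.96) = (1125.5896, 52.396)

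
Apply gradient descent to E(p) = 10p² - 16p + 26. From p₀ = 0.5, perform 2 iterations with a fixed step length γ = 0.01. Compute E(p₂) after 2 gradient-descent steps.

E′(p) = 20p - 16
Step 1: E′(0.5) = -6; p₁ = 0.5 − 0.01·(-6) = 0.56
Step 2: E′(0.56) = -4.8; p₂ = 0.56 − 0.01·(-4.8) = 0.608
E(0.608) = 19.96864

19.96864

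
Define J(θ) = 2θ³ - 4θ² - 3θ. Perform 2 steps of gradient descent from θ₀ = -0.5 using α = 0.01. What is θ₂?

-0.5535375

J′(θ) = 6θ² - 8θ - 3
Step 1: J′(-0.5) = 2.5; θ₁ = -0.5 − 0.01·2.5 = -0.525
Step 2: J′(-0.525) = 2.85375; θ₂ = -0.525 − 0.01·2.85375 = -0.5535375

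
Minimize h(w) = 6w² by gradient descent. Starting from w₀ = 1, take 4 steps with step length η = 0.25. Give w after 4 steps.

16

h′(w) = 12w
Step 1: h′(1) = 12; w₁ = 1 − 0.25·12 = -2
Step 2: h′(-2) = -24; w₂ = -2 − 0.25·(-24) = 4
Step 3: h′(4) = 48; w₃ = 4 − 0.25·48 = -8
Step 4: h′(-8) = -96; w₄ = -8 − 0.25·(-96) = 16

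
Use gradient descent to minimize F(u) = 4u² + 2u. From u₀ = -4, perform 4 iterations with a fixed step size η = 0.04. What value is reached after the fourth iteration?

-1.0518016

F′(u) = 8u + 2
Step 1: F′(-4) = -30; u₁ = -4 − 0.04·(-30) = -2.8
Step 2: F′(-2.8) = -20.4; u₂ = -2.8 − 0.04·(-20.4) = -1.984
Step 3: F′(-1.984) = -13.872; u₃ = -1.984 − 0.04·(-13.872) = -1.42912
Step 4: F′(-1.42912) = -9.43296; u₄ = -1.42912 − 0.04·(-9.43296) = -1.0518016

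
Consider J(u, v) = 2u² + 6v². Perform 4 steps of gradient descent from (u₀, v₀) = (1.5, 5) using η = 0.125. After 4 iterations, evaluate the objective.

∇J = (4u, 12v)
Step 1: at (1.5, 5), ∇J = (6, 60) → (1.5, 5) − 0.125·(6, 60) = (0.75, -2.5)
Step 2: at (0.75, -2.5), ∇J = (3, -30) → (0.75, -2.5) − 0.125·(3, -30) = (0.375, 1.25)
Step 3: at (0.375, 1.25), ∇J = (1.5, 15) → (0.375, 1.25) − 0.125·(1.5, 15) = (0.1875, -0.625)
Step 4: at (0.1875, -0.625), ∇J = (0.75, -7.5) → (0.1875, -0.625) − 0.125·(0.75, -7.5) = (0.09375, 0.3125)
J(0.09375, 0.3125) = 0.603515625

0.603515625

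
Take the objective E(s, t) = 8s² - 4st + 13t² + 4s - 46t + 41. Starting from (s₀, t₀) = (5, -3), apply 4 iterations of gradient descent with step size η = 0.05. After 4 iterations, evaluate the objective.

∇E = (16s - 4t + 4, -4s + 26t - 46)
(s₁, t₁) = (5, -3) − 0.05·(96, -144) = (0.2, 4.2)
(s₂, t₂) = (0.2, 4.2) − 0.05·(-9.6, 62.4) = (0.68, 1.08)
(s₃, t₃) = (0.68, 1.08) − 0.05·(10.56, -20.64) = (0.152, 2.112)
(s₄, t₄) = (0.152, 2.112) − 0.05·(-2.016, 8.304) = (0.2528, 1.6968)
E(0.2528, 1.6968) = 0.18255168

0.18255168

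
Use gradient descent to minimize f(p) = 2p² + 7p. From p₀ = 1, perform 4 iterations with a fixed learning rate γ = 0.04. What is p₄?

f′(p) = 4p + 7
p₁ = 1 − 0.04·11 = 0.56
p₂ = 0.56 − 0.04·9.24 = 0.1904
p₃ = 0.1904 − 0.04·7.7616 = -0.120064
p₄ = -0.120064 − 0.04·6.519744 = -0.38085376

-0.38085376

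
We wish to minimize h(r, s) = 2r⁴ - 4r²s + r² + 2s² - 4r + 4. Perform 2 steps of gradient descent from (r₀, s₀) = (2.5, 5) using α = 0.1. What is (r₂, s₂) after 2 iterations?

(-0.1192, 3.304)

∇h = (8r³ - 8rs + 2r - 4, -4r² + 4s)
Step 1: at (2.5, 5), ∇h = (26, -5) → (2.5, 5) − 0.1·(26, -5) = (-0.1, 5.5)
Step 2: at (-0.1, 5.5), ∇h = (0.192, 21.96) → (-0.1, 5.5) − 0.1·(0.192, 21.96) = (-0.1192, 3.304)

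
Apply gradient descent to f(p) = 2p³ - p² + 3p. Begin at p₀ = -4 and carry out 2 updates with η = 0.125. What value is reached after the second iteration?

f′(p) = 6p² - 2p + 3
Step 1: f′(-4) = 107; p₁ = -4 − 0.125·107 = -17.375
Step 2: f′(-17.375) = 1849.09375; p₂ = -17.375 − 0.125·1849.09375 = -248.51171875

-248.51171875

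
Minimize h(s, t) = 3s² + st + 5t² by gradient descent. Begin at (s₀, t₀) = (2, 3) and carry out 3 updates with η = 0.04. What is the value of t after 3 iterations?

0.545792

∇h = (6s + t, s + 10t)
Step 1: at (2, 3), ∇h = (15, 32) → (2, 3) − 0.04·(15, 32) = (1.4, 1.72)
Step 2: at (1.4, 1.72), ∇h = (10.12, 18.6) → (1.4, 1.72) − 0.04·(10.12, 18.6) = (0.9952, 0.976)
Step 3: at (0.9952, 0.976), ∇h = (6.9472, 10.7552) → (0.9952, 0.976) − 0.04·(6.9472, 10.7552) = (0.717312, 0.545792)
t = 0.545792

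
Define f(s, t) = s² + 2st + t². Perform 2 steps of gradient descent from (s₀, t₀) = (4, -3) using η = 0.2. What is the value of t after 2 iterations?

∇f = (2s + 2t, 2s + 2t)
Step 1: at (4, -3), ∇f = (2, 2) → (4, -3) − 0.2·(2, 2) = (3.6, -3.4)
Step 2: at (3.6, -3.4), ∇f = (0.4, 0.4) → (3.6, -3.4) − 0.2·(0.4, 0.4) = (3.52, -3.48)
t = -3.48

-3.48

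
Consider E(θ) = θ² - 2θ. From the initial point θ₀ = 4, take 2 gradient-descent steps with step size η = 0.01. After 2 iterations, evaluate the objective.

E′(θ) = 2θ - 2
θ₁ = 4 − 0.01·6 = 3.94
θ₂ = 3.94 − 0.01·5.88 = 3.8812
E(3.8812) = 7.30131344

7.30131344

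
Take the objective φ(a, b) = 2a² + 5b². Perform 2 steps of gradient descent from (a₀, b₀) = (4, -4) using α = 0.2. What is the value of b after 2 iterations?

-4

∇φ = (4a, 10b)
Step 1: at (4, -4), ∇φ = (16, -40) → (4, -4) − 0.2·(16, -40) = (0.8, 4)
Step 2: at (0.8, 4), ∇φ = (3.2, 40) → (0.8, 4) − 0.2·(3.2, 40) = (0.16, -4)
b = -4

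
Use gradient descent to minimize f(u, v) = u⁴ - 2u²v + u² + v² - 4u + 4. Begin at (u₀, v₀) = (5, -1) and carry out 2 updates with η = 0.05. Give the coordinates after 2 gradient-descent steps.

(1906.9334, 46.809)

∇f = (4u³ - 4uv + 2u - 4, -2u² + 2v)
Step 1: at (5, -1), ∇f = (526, -52) → (5, -1) − 0.05·(526, -52) = (-21.3, 1.6)
Step 2: at (-21.3, 1.6), ∇f = (-38564.668, -904.18) → (-21.3, 1.6) − 0.05·(-38564.668, -904.18) = (1906.9334, 46.809)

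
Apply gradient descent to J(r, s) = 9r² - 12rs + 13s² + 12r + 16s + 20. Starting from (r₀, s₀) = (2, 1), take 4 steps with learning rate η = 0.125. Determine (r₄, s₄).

(11.84375, -19.91796875)

∇J = (18r - 12s + 12, -12r + 26s + 16)
(r₁, s₁) = (2, 1) − 0.125·(36, 18) = (-2.5, -1.25)
(r₂, s₂) = (-2.5, -1.25) − 0.125·(-18, 13.5) = (-0.25, -2.9375)
(r₃, s₃) = (-0.25, -2.9375) − 0.125·(42.75, -57.375) = (-5.59375, 4.234375)
(r₄, s₄) = (-5.59375, 4.234375) − 0.125·(-139.5, 193.21875) = (11.84375, -19.91796875)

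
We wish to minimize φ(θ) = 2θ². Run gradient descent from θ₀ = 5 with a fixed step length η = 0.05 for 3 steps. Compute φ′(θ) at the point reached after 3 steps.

φ′(θ) = 4θ
Step 1: φ′(5) = 20; θ₁ = 5 − 0.05·20 = 4
Step 2: φ′(4) = 16; θ₂ = 4 − 0.05·16 = 3.2
Step 3: φ′(3.2) = 12.8; θ₃ = 3.2 − 0.05·12.8 = 2.56
φ′(θ) at (2.56) = 10.24

10.24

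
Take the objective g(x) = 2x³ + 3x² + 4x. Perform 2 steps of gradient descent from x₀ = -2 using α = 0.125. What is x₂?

-13.5

g′(x) = 6x² + 6x + 4
x₁ = -2 − 0.125·16 = -4
x₂ = -4 − 0.125·76 = -13.5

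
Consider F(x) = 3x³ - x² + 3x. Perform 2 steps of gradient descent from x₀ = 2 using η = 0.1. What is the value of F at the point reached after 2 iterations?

-239.958984375

F′(x) = 9x² - 2x + 3
x₁ = 2 − 0.1·35 = -1.5
x₂ = -1.5 − 0.1·26.25 = -4.125
F(-4.125) = -239.958984375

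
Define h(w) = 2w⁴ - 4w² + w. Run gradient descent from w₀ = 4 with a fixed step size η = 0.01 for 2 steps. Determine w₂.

h′(w) = 8w³ - 8w + 1
Step 1: h′(4) = 481; w₁ = 4 − 0.01·481 = -0.81
Step 2: h′(-0.81) = 3.228472; w₂ = -0.81 − 0.01·3.228472 = -0.84228472

-0.84228472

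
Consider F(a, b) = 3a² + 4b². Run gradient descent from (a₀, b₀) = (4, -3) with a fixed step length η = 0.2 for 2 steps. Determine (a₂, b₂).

(0.16, -1.08)

∇F = (6a, 8b)
(a₁, b₁) = (4, -3) − 0.2·(24, -24) = (-0.8, 1.8)
(a₂, b₂) = (-0.8, 1.8) − 0.2·(-4.8, 14.4) = (0.16, -1.08)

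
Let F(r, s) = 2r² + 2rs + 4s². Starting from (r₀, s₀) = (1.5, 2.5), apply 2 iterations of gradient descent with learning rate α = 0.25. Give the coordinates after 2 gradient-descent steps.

∇F = (4r + 2s, 2r + 8s)
(r₁, s₁) = (1.5, 2.5) − 0.25·(11, 23) = (-1.25, -3.25)
(r₂, s₂) = (-1.25, -3.25) − 0.25·(-11.5, -28.5) = (1.625, 3.875)

(1.625, 3.875)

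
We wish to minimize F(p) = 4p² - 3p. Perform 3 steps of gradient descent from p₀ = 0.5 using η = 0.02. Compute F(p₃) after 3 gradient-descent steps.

-0.540543873024

F′(p) = 8p - 3
p₁ = 0.5 − 0.02·1 = 0.48
p₂ = 0.48 − 0.02·0.84 = 0.4632
p₃ = 0.4632 − 0.02·0.7056 = 0.449088
F(0.449088) = -0.540543873024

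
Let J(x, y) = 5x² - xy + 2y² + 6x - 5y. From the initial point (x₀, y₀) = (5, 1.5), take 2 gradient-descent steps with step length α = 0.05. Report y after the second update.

∇J = (10x - y + 6, -x + 4y - 5)
(x₁, y₁) = (5, 1.5) − 0.05·(54.5, -4) = (2.275, 1.7)
(x₂, y₂) = (2.275, 1.7) − 0.05·(27.05, -0.475) = (0.9225, 1.72375)
y = 1.72375

1.72375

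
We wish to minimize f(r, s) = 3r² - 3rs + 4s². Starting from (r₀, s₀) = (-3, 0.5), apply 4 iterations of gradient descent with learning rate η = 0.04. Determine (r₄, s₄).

∇f = (6r - 3s, -3r + 8s)
(r₁, s₁) = (-3, 0.5) − 0.04·(-19.5, 13) = (-2.22, -0.02)
(r₂, s₂) = (-2.22, -0.02) − 0.04·(-13.26, 6.5) = (-1.6896, -0.28)
(r₃, s₃) = (-1.6896, -0.28) − 0.04·(-9.2976, 2.8288) = (-1.317696, -0.393152)
(r₄, s₄) = (-1.317696, -0.393152) − 0.04·(-6.72672, 0.807872) = (-1.0486272, -0.42546688)

(-1.0486272, -0.42546688)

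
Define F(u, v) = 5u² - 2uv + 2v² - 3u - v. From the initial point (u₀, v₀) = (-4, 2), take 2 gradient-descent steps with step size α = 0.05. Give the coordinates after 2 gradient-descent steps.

∇F = (10u - 2v - 3, -2u + 4v - 1)
Step 1: at (-4, 2), ∇F = (-47, 15) → (-4, 2) − 0.05·(-47, 15) = (-1.65, 1.25)
Step 2: at (-1.65, 1.25), ∇F = (-22, 7.3) → (-1.65, 1.25) − 0.05·(-22, 7.3) = (-0.55, 0.885)

(-0.55, 0.885)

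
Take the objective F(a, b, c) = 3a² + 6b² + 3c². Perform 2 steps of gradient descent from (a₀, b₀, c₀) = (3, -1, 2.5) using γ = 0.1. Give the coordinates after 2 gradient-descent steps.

∇F = (6a, 12b, 6c)
(a₁, b₁, c₁) = (3, -1, 2.5) − 0.1·(18, -12, 15) = (1.2, 0.2, 1)
(a₂, b₂, c₂) = (1.2, 0.2, 1) − 0.1·(7.2, 2.4, 6) = (0.48, -0.04, 0.4)

(0.48, -0.04, 0.4)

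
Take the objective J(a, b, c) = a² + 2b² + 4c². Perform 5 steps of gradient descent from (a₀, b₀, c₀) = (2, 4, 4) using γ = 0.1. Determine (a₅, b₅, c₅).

(0.65536, 0.31104, 0.00128)

∇J = (2a, 4b, 8c)
Step 1: at (2, 4, 4), ∇J = (4, 16, 32) → (2, 4, 4) − 0.1·(4, 16, 32) = (1.6, 2.4, 0.8)
Step 2: at (1.6, 2.4, 0.8), ∇J = (3.2, 9.6, 6.4) → (1.6, 2.4, 0.8) − 0.1·(3.2, 9.6, 6.4) = (1.28, 1.44, 0.16)
Step 3: at (1.28, 1.44, 0.16), ∇J = (2.56, 5.76, 1.28) → (1.28, 1.44, 0.16) − 0.1·(2.56, 5.76, 1.28) = (1.024, 0.864, 0.032)
Step 4: at (1.024, 0.864, 0.032), ∇J = (2.048, 3.456, 0.256) → (1.024, 0.864, 0.032) − 0.1·(2.048, 3.456, 0.256) = (0.8192, 0.5184, 0.0064)
Step 5: at (0.8192, 0.5184, 0.0064), ∇J = (1.6384, 2.0736, 0.0512) → (0.8192, 0.5184, 0.0064) − 0.1·(1.6384, 2.0736, 0.0512) = (0.65536, 0.31104, 0.00128)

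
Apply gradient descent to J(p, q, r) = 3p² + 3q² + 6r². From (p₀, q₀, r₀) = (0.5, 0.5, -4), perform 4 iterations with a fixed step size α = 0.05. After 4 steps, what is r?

∇J = (6p, 6q, 12r)
(p₁, q₁, r₁) = (0.5, 0.5, -4) − 0.05·(3, 3, -48) = (0.35, 0.35, -1.6)
(p₂, q₂, r₂) = (0.35, 0.35, -1.6) − 0.05·(2.1, 2.1, -19.2) = (0.245, 0.245, -0.64)
(p₃, q₃, r₃) = (0.245, 0.245, -0.64) − 0.05·(1.47, 1.47, -7.68) = (0.1715, 0.1715, -0.256)
(p₄, q₄, r₄) = (0.1715, 0.1715, -0.256) − 0.05·(1.029, 1.029, -3.072) = (0.12005, 0.12005, -0.1024)
r = -0.1024

-0.1024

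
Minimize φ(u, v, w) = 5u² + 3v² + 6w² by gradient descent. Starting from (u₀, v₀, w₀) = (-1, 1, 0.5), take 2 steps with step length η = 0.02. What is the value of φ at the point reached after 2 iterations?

4.34751872

∇φ = (10u, 6v, 12w)
(u₁, v₁, w₁) = (-1, 1, 0.5) − 0.02·(-10, 6, 6) = (-0.8, 0.88, 0.38)
(u₂, v₂, w₂) = (-0.8, 0.88, 0.38) − 0.02·(-8, 5.28, 4.56) = (-0.64, 0.7744, 0.2888)
φ(-0.64, 0.7744, 0.2888) = 4.34751872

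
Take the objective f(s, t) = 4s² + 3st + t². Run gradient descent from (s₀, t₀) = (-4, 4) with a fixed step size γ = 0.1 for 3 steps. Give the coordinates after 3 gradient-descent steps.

(-1.58, 3.812)

∇f = (8s + 3t, 3s + 2t)
Step 1: at (-4, 4), ∇f = (-20, -4) → (-4, 4) − 0.1·(-20, -4) = (-2, 4.4)
Step 2: at (-2, 4.4), ∇f = (-2.8, 2.8) → (-2, 4.4) − 0.1·(-2.8, 2.8) = (-1.72, 4.12)
Step 3: at (-1.72, 4.12), ∇f = (-1.4, 3.08) → (-1.72, 4.12) − 0.1·(-1.4, 3.08) = (-1.58, 3.812)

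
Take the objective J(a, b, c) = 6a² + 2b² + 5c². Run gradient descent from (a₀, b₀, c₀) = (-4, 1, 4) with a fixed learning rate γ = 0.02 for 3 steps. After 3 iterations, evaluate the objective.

40.683423145984

∇J = (12a, 4b, 10c)
Step 1: at (-4, 1, 4), ∇J = (-48, 4, 40) → (-4, 1, 4) − 0.02·(-48, 4, 40) = (-3.04, 0.92, 3.2)
Step 2: at (-3.04, 0.92, 3.2), ∇J = (-36.48, 3.68, 32) → (-3.04, 0.92, 3.2) − 0.02·(-36.48, 3.68, 32) = (-2.3104, 0.8464, 2.56)
Step 3: at (-2.3104, 0.8464, 2.56), ∇J = (-27.7248, 3.3856, 25.6) → (-2.3104, 0.8464, 2.56) − 0.02·(-27.7248, 3.3856, 25.6) = (-1.755904, 0.778688, 2.048)
J(-1.755904, 0.778688, 2.048) = 40.683423145984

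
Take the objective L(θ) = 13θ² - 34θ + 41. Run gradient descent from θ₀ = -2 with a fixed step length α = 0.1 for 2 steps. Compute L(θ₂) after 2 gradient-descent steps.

950.8928

L′(θ) = 26θ - 34
θ₁ = -2 − 0.1·(-86) = 6.6
θ₂ = 6.6 − 0.1·137.6 = -7.16
L(-7.16) = 950.8928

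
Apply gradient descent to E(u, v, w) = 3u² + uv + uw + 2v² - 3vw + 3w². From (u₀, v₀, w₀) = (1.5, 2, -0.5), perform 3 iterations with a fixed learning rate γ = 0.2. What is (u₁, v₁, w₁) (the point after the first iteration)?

(-0.6, -0.2, 1)

∇E = (6u + v + w, u + 4v - 3w, u - 3v + 6w)
Step 1: at (1.5, 2, -0.5), ∇E = (10.5, 11, -7.5) → (1.5, 2, -0.5) − 0.2·(10.5, 11, -7.5) = (-0.6, -0.2, 1)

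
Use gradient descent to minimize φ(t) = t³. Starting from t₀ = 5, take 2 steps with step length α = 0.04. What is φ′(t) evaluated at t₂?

φ′(t) = 3t²
t₁ = 5 − 0.04·75 = 2
t₂ = 2 − 0.04·12 = 1.52
φ′(t) at (1.52) = 6.9312

6.9312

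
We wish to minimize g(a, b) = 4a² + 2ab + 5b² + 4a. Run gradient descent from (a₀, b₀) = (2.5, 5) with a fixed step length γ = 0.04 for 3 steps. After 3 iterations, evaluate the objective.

∇g = (8a + 2b + 4, 2a + 10b)
Step 1: at (2.5, 5), ∇g = (34, 55) → (2.5, 5) − 0.04·(34, 55) = (1.14, 2.8)
Step 2: at (1.14, 2.8), ∇g = (18.72, 30.28) → (1.14, 2.8) − 0.04·(18.72, 30.28) = (0.3912, 1.5888)
Step 3: at (0.3912, 1.5888), ∇g = (10.3072, 16.6704) → (0.3912, 1.5888) − 0.04·(10.3072, 16.6704) = (-0.021088, 0.921984)
g(-0.021088, 0.921984) = 4.128813699072

4.128813699072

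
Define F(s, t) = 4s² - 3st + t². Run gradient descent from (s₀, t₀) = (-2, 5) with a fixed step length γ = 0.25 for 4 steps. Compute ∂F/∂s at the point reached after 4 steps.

∇F = (8s - 3t, -3s + 2t)
Step 1: at (-2, 5), ∇F = (-31, 16) → (-2, 5) − 0.25·(-31, 16) = (5.75, 1)
Step 2: at (5.75, 1), ∇F = (43, -15.25) → (5.75, 1) − 0.25·(43, -15.25) = (-5, 4.8125)
Step 3: at (-5, 4.8125), ∇F = (-54.4375, 24.625) → (-5, 4.8125) − 0.25·(-54.4375, 24.625) = (8.609375, -1.34375)
Step 4: at (8.609375, -1.34375), ∇F = (72.90625, -28.515625) → (8.609375, -1.34375) − 0.25·(72.90625, -28.515625) = (-9.6171875, 5.78515625)
∂F/∂s at (-9.6171875, 5.78515625) = -94.29296875

-94.29296875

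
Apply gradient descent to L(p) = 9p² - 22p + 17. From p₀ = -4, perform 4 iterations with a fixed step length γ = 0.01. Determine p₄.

L′(p) = 18p - 22
Step 1: L′(-4) = -94; p₁ = -4 − 0.01·(-94) = -3.06
Step 2: L′(-3.06) = -77.08; p₂ = -3.06 − 0.01·(-77.08) = -2.2892
Step 3: L′(-2.2892) = -63.2056; p₃ = -2.2892 − 0.01·(-63.2056) = -1.657144
Step 4: L′(-1.657144) = -51.828592; p₄ = -1.657144 − 0.01·(-51.828592) = -1.13885808

-1.13885808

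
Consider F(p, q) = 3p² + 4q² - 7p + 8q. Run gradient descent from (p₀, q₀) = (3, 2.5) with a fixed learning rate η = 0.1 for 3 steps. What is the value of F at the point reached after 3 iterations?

∇F = (6p - 7, 8q + 8)
(p₁, q₁) = (3, 2.5) − 0.1·(11, 28) = (1.9, -0.3)
(p₂, q₂) = (1.9, -0.3) − 0.1·(4.4, 5.6) = (1.46, -0.86)
(p₃, q₃) = (1.46, -0.86) − 0.1·(1.76, 1.12) = (1.284, -0.972)
F(1.284, -0.972) = -8.038896

-8.038896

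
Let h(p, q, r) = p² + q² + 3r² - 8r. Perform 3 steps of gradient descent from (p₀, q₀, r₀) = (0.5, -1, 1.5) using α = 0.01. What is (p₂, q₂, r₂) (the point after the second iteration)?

(0.4802, -0.9604, 1.4806)

∇h = (2p, 2q, 6r - 8)
Step 1: at (0.5, -1, 1.5), ∇h = (1, -2, 1) → (0.5, -1, 1.5) − 0.01·(1, -2, 1) = (0.49, -0.98, 1.49)
Step 2: at (0.49, -0.98, 1.49), ∇h = (0.98, -1.96, 0.94) → (0.49, -0.98, 1.49) − 0.01·(0.98, -1.96, 0.94) = (0.4802, -0.9604, 1.4806)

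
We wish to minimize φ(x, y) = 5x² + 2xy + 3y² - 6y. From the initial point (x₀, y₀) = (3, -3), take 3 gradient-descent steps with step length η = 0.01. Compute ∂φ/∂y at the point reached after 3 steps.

∇φ = (10x + 2y, 2x + 6y - 6)
Step 1: at (3, -3), ∇φ = (24, -18) → (3, -3) − 0.01·(24, -18) = (2.76, -2.82)
Step 2: at (2.76, -2.82), ∇φ = (21.96, -17.4) → (2.76, -2.82) − 0.01·(21.96, -17.4) = (2.5404, -2.646)
Step 3: at (2.5404, -2.646), ∇φ = (20.112, -16.7952) → (2.5404, -2.646) − 0.01·(20.112, -16.7952) = (2.33928, -2.478048)
∂φ/∂y at (2.33928, -2.478048) = -16.189728

-16.189728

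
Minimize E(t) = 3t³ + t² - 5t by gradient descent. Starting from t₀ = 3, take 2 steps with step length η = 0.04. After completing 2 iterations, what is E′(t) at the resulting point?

E′(t) = 9t² + 2t - 5
t₁ = 3 − 0.04·82 = -0.28
t₂ = -0.28 − 0.04·(-4.8544) = -0.085824
E′(t) at (-0.085824) = -5.105356169216

-5.105356169216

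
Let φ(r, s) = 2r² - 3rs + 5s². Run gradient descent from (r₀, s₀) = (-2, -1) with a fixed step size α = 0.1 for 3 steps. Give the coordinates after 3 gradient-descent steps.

∇φ = (4r - 3s, -3r + 10s)
Step 1: at (-2, -1), ∇φ = (-5, -4) → (-2, -1) − 0.1·(-5, -4) = (-1.5, -0.6)
Step 2: at (-1.5, -0.6), ∇φ = (-4.2, -1.5) → (-1.5, -0.6) − 0.1·(-4.2, -1.5) = (-1.08, -0.45)
Step 3: at (-1.08, -0.45), ∇φ = (-2.97, -1.26) → (-1.08, -0.45) − 0.1·(-2.97, -1.26) = (-0.783, -0.324)

(-0.783, -0.324)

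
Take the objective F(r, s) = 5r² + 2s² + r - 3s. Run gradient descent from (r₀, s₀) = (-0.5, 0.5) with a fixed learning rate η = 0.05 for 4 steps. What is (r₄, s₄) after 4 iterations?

(-0.125, 0.6476)

∇F = (10r + 1, 4s - 3)
Step 1: at (-0.5, 0.5), ∇F = (-4, -1) → (-0.5, 0.5) − 0.05·(-4, -1) = (-0.3, 0.55)
Step 2: at (-0.3, 0.55), ∇F = (-2, -0.8) → (-0.3, 0.55) − 0.05·(-2, -0.8) = (-0.2, 0.59)
Step 3: at (-0.2, 0.59), ∇F = (-1, -0.64) → (-0.2, 0.59) − 0.05·(-1, -0.64) = (-0.15, 0.622)
Step 4: at (-0.15, 0.622), ∇F = (-0.5, -0.512) → (-0.15, 0.622) − 0.05·(-0.5, -0.512) = (-0.125, 0.6476)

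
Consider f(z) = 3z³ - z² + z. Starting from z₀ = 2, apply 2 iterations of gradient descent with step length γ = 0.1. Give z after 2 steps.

-3.181

f′(z) = 9z² - 2z + 1
z₁ = 2 − 0.1·33 = -1.3
z₂ = -1.3 − 0.1·18.81 = -3.181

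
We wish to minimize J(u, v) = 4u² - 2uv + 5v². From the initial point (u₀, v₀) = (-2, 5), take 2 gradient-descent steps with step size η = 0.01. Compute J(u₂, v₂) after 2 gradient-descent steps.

∇J = (8u - 2v, -2u + 10v)
(u₁, v₁) = (-2, 5) − 0.01·(-26, 54) = (-1.74, 4.46)
(u₂, v₂) = (-1.74, 4.46) − 0.01·(-22.84, 48.08) = (-1.5116, 3.9792)
J(-1.5116, 3.9792) = 100.33981888

100.33981888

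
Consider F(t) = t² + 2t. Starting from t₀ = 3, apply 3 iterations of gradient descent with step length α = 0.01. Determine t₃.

F′(t) = 2t + 2
t₁ = 3 − 0.01·8 = 2.92
t₂ = 2.92 − 0.01·7.84 = 2.8416
t₃ = 2.8416 − 0.01·7.6832 = 2.764768

2.764768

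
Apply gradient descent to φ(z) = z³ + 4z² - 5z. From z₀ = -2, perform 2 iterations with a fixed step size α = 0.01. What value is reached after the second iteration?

φ′(z) = 3z² + 8z - 5
z₁ = -2 − 0.01·(-9) = -1.91
z₂ = -1.91 − 0.01·(-9.3357) = -1.816643

-1.816643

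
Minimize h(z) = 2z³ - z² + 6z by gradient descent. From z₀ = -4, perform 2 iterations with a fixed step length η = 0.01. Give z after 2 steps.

h′(z) = 6z² - 2z + 6
z₁ = -4 − 0.01·110 = -5.1
z₂ = -5.1 − 0.01·172.26 = -6.8226

-6.8226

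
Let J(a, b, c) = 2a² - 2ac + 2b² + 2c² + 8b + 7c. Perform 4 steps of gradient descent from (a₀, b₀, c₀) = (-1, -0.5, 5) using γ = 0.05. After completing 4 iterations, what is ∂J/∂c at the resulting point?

10.0829

∇J = (4a - 2c, 4b + 8, -2a + 4c + 7)
(a₁, b₁, c₁) = (-1, -0.5, 5) − 0.05·(-14, 6, 29) = (-0.3, -0.8, 3.55)
(a₂, b₂, c₂) = (-0.3, -0.8, 3.55) − 0.05·(-8.3, 4.8, 21.8) = (0.115, -1.04, 2.46)
(a₃, b₃, c₃) = (0.115, -1.04, 2.46) − 0.05·(-4.46, 3.84, 16.61) = (0.338, -1.232, 1.6295)
(a₄, b₄, c₄) = (0.338, -1.232, 1.6295) − 0.05·(-1.907, 3.072, 12.842) = (0.43335, -1.3856, 0.9874)
∂J/∂c at (0.43335, -1.3856, 0.9874) = 10.0829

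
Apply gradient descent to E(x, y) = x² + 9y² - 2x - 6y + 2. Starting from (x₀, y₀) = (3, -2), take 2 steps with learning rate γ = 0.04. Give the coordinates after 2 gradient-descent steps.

(2.6928, 0.1504)

∇E = (2x - 2, 18y - 6)
(x₁, y₁) = (3, -2) − 0.04·(4, -42) = (2.84, -0.32)
(x₂, y₂) = (2.84, -0.32) − 0.04·(3.68, -11.76) = (2.6928, 0.1504)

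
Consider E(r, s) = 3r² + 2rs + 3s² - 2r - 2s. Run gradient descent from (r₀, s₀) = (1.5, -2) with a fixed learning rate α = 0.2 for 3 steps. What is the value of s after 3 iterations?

∇E = (6r + 2s - 2, 2r + 6s - 2)
Step 1: at (1.5, -2), ∇E = (3, -11) → (1.5, -2) − 0.2·(3, -11) = (0.9, 0.2)
Step 2: at (0.9, 0.2), ∇E = (3.8, 1) → (0.9, 0.2) − 0.2·(3.8, 1) = (0.14, 0)
Step 3: at (0.14, 0), ∇E = (-1.16, -1.72) → (0.14, 0) − 0.2·(-1.16, -1.72) = (0.372, 0.344)
s = 0.344

0.344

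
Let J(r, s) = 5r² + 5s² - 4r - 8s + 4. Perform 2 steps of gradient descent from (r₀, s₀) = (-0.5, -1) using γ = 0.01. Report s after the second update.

-0.658

∇J = (10r - 4, 10s - 8)
(r₁, s₁) = (-0.5, -1) − 0.01·(-9, -18) = (-0.41, -0.82)
(r₂, s₂) = (-0.41, -0.82) − 0.01·(-8.1, -16.2) = (-0.329, -0.658)
s = -0.658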